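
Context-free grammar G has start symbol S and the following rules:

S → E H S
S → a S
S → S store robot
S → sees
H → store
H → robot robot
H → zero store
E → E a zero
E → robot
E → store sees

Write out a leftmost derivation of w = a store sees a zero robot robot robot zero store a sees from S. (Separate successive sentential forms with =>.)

S => a S => a E H S => a E a zero H S => a store sees a zero H S => a store sees a zero robot robot S => a store sees a zero robot robot E H S => a store sees a zero robot robot robot H S => a store sees a zero robot robot robot zero store S => a store sees a zero robot robot robot zero store a S => a store sees a zero robot robot robot zero store a sees

S => a S   [S → a S]
a S => a E H S   [S → E H S]
a E H S => a E a zero H S   [E → E a zero]
a E a zero H S => a store sees a zero H S   [E → store sees]
a store sees a zero H S => a store sees a zero robot robot S   [H → robot robot]
a store sees a zero robot robot S => a store sees a zero robot robot E H S   [S → E H S]
a store sees a zero robot robot E H S => a store sees a zero robot robot robot H S   [E → robot]
a store sees a zero robot robot robot H S => a store sees a zero robot robot robot zero store S   [H → zero store]
a store sees a zero robot robot robot zero store S => a store sees a zero robot robot robot zero store a S   [S → a S]
a store sees a zero robot robot robot zero store a S => a store sees a zero robot robot robot zero store a sees   [S → sees]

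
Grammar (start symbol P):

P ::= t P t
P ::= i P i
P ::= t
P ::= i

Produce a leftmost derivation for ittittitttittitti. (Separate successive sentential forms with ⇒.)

P ⇒ iPi   [P ::= i P i]
iPi ⇒ itPti   [P ::= t P t]
itPti ⇒ ittPtti   [P ::= t P t]
ittPtti ⇒ ittiPitti   [P ::= i P i]
ittiPitti ⇒ ittitPtitti   [P ::= t P t]
ittitPtitti ⇒ ittittPttitti   [P ::= t P t]
ittittPttitti ⇒ ittittiPittitti   [P ::= i P i]
ittittiPittitti ⇒ ittittitPtittitti   [P ::= t P t]
ittittitPtittitti ⇒ ittittitttittitti   [P ::= t]

P ⇒ iPi ⇒ itPti ⇒ ittPtti ⇒ ittiPitti ⇒ ittitPtitti ⇒ ittittPttitti ⇒ ittittiPittitti ⇒ ittittitPtittitti ⇒ ittittitttittitti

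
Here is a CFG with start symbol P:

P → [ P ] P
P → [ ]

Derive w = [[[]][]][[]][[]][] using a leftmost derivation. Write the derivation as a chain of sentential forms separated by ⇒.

P⇒[P]P⇒[[P]P]P⇒[[[]]P]P⇒[[[]][]]P⇒[[[]][]][P]P⇒[[[]][]][[]]P⇒[[[]][]][[]][P]P⇒[[[]][]][[]][[]]P⇒[[[]][]][[]][[]][]

P ⇒ [P]P   [P → [ P ] P]
[P]P ⇒ [[P]P]P   [P → [ P ] P]
[[P]P]P ⇒ [[[]]P]P   [P → [ ]]
[[[]]P]P ⇒ [[[]][]]P   [P → [ ]]
[[[]][]]P ⇒ [[[]][]][P]P   [P → [ P ] P]
[[[]][]][P]P ⇒ [[[]][]][[]]P   [P → [ ]]
[[[]][]][[]]P ⇒ [[[]][]][[]][P]P   [P → [ P ] P]
[[[]][]][[]][P]P ⇒ [[[]][]][[]][[]]P   [P → [ ]]
[[[]][]][[]][[]]P ⇒ [[[]][]][[]][[]][]   [P → [ ]]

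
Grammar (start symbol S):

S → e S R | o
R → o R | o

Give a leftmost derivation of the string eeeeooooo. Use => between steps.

S=>eSR=>eeSRR=>eeeSRRR=>eeeeSRRRR=>eeeeoRRRR=>eeeeooRRR=>eeeeoooRR=>eeeeooooR=>eeeeooooo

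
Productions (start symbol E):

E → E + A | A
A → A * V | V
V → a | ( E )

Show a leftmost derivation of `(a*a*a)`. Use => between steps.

E => A => V => (E) => (A) => (A*V) => (A*V*V) => (V*V*V) => (a*V*V) => (a*a*V) => (a*a*a)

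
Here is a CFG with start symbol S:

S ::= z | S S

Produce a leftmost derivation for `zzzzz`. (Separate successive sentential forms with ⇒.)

S ⇒ SS ⇒ SSS ⇒ zSS ⇒ zSSS ⇒ zSSSS ⇒ zzSSS ⇒ zzzSS ⇒ zzzzS ⇒ zzzzz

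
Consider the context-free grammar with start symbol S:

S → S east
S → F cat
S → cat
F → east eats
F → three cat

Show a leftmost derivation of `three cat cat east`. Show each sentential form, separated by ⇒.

S ⇒ S east ⇒ F cat east ⇒ three cat cat east

S ⇒ S east   [S → S east]
S east ⇒ F cat east   [S → F cat]
F cat east ⇒ three cat cat east   [F → three cat]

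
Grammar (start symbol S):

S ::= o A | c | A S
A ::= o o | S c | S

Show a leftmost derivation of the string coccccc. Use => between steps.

S => AS   [S ::= A S]
AS => SS   [A ::= S]
SS => cS   [S ::= c]
cS => coA   [S ::= o A]
coA => coSc   [A ::= S c]
coSc => coASc   [S ::= A S]
coASc => coSSc   [A ::= S]
coSSc => coASSc   [S ::= A S]
coASSc => coScSSc   [A ::= S c]
coScSSc => coccSSc   [S ::= c]
coccSSc => cocccSc   [S ::= c]
cocccSc => coccccc   [S ::= c]

S => AS => SS => cS => coA => coSc => coASc => coSSc => coASSc => coScSSc => coccSSc => cocccSc => coccccc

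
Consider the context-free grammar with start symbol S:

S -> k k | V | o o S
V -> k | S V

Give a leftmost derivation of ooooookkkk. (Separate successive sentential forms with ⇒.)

S⇒V⇒SV⇒ooSV⇒ooVV⇒ooSVV⇒ooooSVV⇒ooooooSVV⇒ooooookkVV⇒ooooookkkV⇒ooooookkkk

S ⇒ V   [S -> V]
V ⇒ SV   [V -> S V]
SV ⇒ ooSV   [S -> o o S]
ooSV ⇒ ooVV   [S -> V]
ooVV ⇒ ooSVV   [V -> S V]
ooSVV ⇒ ooooSVV   [S -> o o S]
ooooSVV ⇒ ooooooSVV   [S -> o o S]
ooooooSVV ⇒ ooooookkVV   [S -> k k]
ooooookkVV ⇒ ooooookkkV   [V -> k]
ooooookkkV ⇒ ooooookkkk   [V -> k]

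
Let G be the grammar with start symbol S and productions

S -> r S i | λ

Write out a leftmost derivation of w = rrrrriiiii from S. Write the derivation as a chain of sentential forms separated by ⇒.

S⇒rSi⇒rrSii⇒rrrSiii⇒rrrrSiiii⇒rrrrrSiiiii⇒rrrrriiiii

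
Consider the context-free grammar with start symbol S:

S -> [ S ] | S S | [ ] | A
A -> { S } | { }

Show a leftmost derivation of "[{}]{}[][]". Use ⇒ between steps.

S ⇒ SS ⇒ SSS ⇒ SSSS ⇒ [S]SSS ⇒ [A]SSS ⇒ [{}]SSS ⇒ [{}]ASS ⇒ [{}]{}SS ⇒ [{}]{}[]S ⇒ [{}]{}[][]

S ⇒ SS   [S -> S S]
SS ⇒ SSS   [S -> S S]
SSS ⇒ SSSS   [S -> S S]
SSSS ⇒ [S]SSS   [S -> [ S ]]
[S]SSS ⇒ [A]SSS   [S -> A]
[A]SSS ⇒ [{}]SSS   [A -> { }]
[{}]SSS ⇒ [{}]ASS   [S -> A]
[{}]ASS ⇒ [{}]{}SS   [A -> { }]
[{}]{}SS ⇒ [{}]{}[]S   [S -> [ ]]
[{}]{}[]S ⇒ [{}]{}[][]   [S -> [ ]]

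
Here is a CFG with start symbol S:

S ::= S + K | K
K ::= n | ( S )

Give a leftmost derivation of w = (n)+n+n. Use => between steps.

S => S+K => S+K+K => K+K+K => (S)+K+K => (K)+K+K => (n)+K+K => (n)+n+K => (n)+n+n

S => S+K   [S ::= S + K]
S+K => S+K+K   [S ::= S + K]
S+K+K => K+K+K   [S ::= K]
K+K+K => (S)+K+K   [K ::= ( S )]
(S)+K+K => (K)+K+K   [S ::= K]
(K)+K+K => (n)+K+K   [K ::= n]
(n)+K+K => (n)+n+K   [K ::= n]
(n)+n+K => (n)+n+n   [K ::= n]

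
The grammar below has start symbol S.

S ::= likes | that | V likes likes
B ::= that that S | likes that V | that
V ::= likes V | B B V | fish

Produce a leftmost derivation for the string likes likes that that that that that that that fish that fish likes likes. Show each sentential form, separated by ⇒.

S ⇒ V likes likes ⇒ likes V likes likes ⇒ likes B B V likes likes ⇒ likes likes that V B V likes likes ⇒ likes likes that B B V B V likes likes ⇒ likes likes that that that S B V B V likes likes ⇒ likes likes that that that that B V B V likes likes ⇒ likes likes that that that that that that S V B V likes likes ⇒ likes likes that that that that that that that V B V likes likes ⇒ likes likes that that that that that that that fish B V likes likes ⇒ likes likes that that that that that that that fish that V likes likes ⇒ likes likes that that that that that that that fish that fish likes likes

S ⇒ V likes likes   [S ::= V likes likes]
V likes likes ⇒ likes V likes likes   [V ::= likes V]
likes V likes likes ⇒ likes B B V likes likes   [V ::= B B V]
likes B B V likes likes ⇒ likes likes that V B V likes likes   [B ::= likes that V]
likes likes that V B V likes likes ⇒ likes likes that B B V B V likes likes   [V ::= B B V]
likes likes that B B V B V likes likes ⇒ likes likes that that that S B V B V likes likes   [B ::= that that S]
likes likes that that that S B V B V likes likes ⇒ likes likes that that that that B V B V likes likes   [S ::= that]
likes likes that that that that B V B V likes likes ⇒ likes likes that that that that that that S V B V likes likes   [B ::= that that S]
likes likes that that that that that that S V B V likes likes ⇒ likes likes that that that that that that that V B V likes likes   [S ::= that]
likes likes that that that that that that that V B V likes likes ⇒ likes likes that that that that that that that fish B V likes likes   [V ::= fish]
likes likes that that that that that that that fish B V likes likes ⇒ likes likes that that that that that that that fish that V likes likes   [B ::= that]
likes likes that that that that that that that fish that V likes likes ⇒ likes likes that that that that that that that fish that fish likes likes   [V ::= fish]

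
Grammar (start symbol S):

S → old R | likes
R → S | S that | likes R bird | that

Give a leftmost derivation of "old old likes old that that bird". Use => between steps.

S => old R => old S => old old R => old old likes R bird => old old likes S that bird => old old likes old R that bird => old old likes old that that bird

S => old R   [S → old R]
old R => old S   [R → S]
old S => old old R   [S → old R]
old old R => old old likes R bird   [R → likes R bird]
old old likes R bird => old old likes S that bird   [R → S that]
old old likes S that bird => old old likes old R that bird   [S → old R]
old old likes old R that bird => old old likes old that that bird   [R → that]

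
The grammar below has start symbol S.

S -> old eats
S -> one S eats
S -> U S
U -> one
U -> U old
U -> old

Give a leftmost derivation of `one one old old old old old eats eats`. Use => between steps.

S => one S eats => one U S eats => one one S eats => one one U S eats => one one U old S eats => one one U old old S eats => one one U old old old S eats => one one old old old old S eats => one one old old old old old eats eats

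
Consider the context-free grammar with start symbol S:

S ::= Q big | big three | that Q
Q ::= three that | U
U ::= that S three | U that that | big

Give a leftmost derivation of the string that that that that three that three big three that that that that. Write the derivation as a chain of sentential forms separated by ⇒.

S ⇒ that Q ⇒ that U ⇒ that U that that ⇒ that U that that that that ⇒ that that S three that that that that ⇒ that that Q big three that that that that ⇒ that that U big three that that that that ⇒ that that that S three big three that that that that ⇒ that that that that Q three big three that that that that ⇒ that that that that three that three big three that that that that

S ⇒ that Q   [S ::= that Q]
that Q ⇒ that U   [Q ::= U]
that U ⇒ that U that that   [U ::= U that that]
that U that that ⇒ that U that that that that   [U ::= U that that]
that U that that that that ⇒ that that S three that that that that   [U ::= that S three]
that that S three that that that that ⇒ that that Q big three that that that that   [S ::= Q big]
that that Q big three that that that that ⇒ that that U big three that that that that   [Q ::= U]
that that U big three that that that that ⇒ that that that S three big three that that that that   [U ::= that S three]
that that that S three big three that that that that ⇒ that that that that Q three big three that that that that   [S ::= that Q]
that that that that Q three big three that that that that ⇒ that that that that three that three big three that that that that   [Q ::= three that]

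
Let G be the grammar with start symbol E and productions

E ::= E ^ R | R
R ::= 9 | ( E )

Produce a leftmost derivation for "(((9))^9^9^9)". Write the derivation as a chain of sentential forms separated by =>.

E => R => (E) => (E^R) => (E^R^R) => (E^R^R^R) => (R^R^R^R) => ((E)^R^R^R) => ((R)^R^R^R) => (((E))^R^R^R) => (((R))^R^R^R) => (((9))^R^R^R) => (((9))^9^R^R) => (((9))^9^9^R) => (((9))^9^9^9)

E => R   [E ::= R]
R => (E)   [R ::= ( E )]
(E) => (E^R)   [E ::= E ^ R]
(E^R) => (E^R^R)   [E ::= E ^ R]
(E^R^R) => (E^R^R^R)   [E ::= E ^ R]
(E^R^R^R) => (R^R^R^R)   [E ::= R]
(R^R^R^R) => ((E)^R^R^R)   [R ::= ( E )]
((E)^R^R^R) => ((R)^R^R^R)   [E ::= R]
((R)^R^R^R) => (((E))^R^R^R)   [R ::= ( E )]
(((E))^R^R^R) => (((R))^R^R^R)   [E ::= R]
(((R))^R^R^R) => (((9))^R^R^R)   [R ::= 9]
(((9))^R^R^R) => (((9))^9^R^R)   [R ::= 9]
(((9))^9^R^R) => (((9))^9^9^R)   [R ::= 9]
(((9))^9^9^R) => (((9))^9^9^9)   [R ::= 9]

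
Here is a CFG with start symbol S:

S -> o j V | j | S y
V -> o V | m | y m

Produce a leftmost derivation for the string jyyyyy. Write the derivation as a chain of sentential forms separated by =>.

S => Sy   [S -> S y]
Sy => Syy   [S -> S y]
Syy => Syyy   [S -> S y]
Syyy => Syyyy   [S -> S y]
Syyyy => Syyyyy   [S -> S y]
Syyyyy => jyyyyy   [S -> j]

S => Sy => Syy => Syyy => Syyyy => Syyyyy => jyyyyy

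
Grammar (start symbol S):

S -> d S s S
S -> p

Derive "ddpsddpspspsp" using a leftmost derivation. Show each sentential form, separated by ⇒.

S⇒dSsS⇒ddSsSsS⇒ddpsSsS⇒ddpsdSsSsS⇒ddpsddSsSsSsS⇒ddpsddpsSsSsS⇒ddpsddpspsSsS⇒ddpsddpspspsS⇒ddpsddpspspsp

S ⇒ dSsS   [S -> d S s S]
dSsS ⇒ ddSsSsS   [S -> d S s S]
ddSsSsS ⇒ ddpsSsS   [S -> p]
ddpsSsS ⇒ ddpsdSsSsS   [S -> d S s S]
ddpsdSsSsS ⇒ ddpsddSsSsSsS   [S -> d S s S]
ddpsddSsSsSsS ⇒ ddpsddpsSsSsS   [S -> p]
ddpsddpsSsSsS ⇒ ddpsddpspsSsS   [S -> p]
ddpsddpspsSsS ⇒ ddpsddpspspsS   [S -> p]
ddpsddpspspsS ⇒ ddpsddpspspsp   [S -> p]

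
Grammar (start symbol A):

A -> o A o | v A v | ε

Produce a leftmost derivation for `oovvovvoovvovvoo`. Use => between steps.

A => oAo => ooAoo => oovAvoo => oovvAvvoo => oovvoAovvoo => oovvovAvovvoo => oovvovvAvvovvoo => oovvovvoAovvovvoo => oovvovvoovvovvoo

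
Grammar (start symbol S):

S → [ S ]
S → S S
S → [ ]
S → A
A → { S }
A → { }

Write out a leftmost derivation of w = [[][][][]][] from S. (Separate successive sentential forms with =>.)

S => SS   [S → S S]
SS => [S]S   [S → [ S ]]
[S]S => [SS]S   [S → S S]
[SS]S => [SSS]S   [S → S S]
[SSS]S => [SSSS]S   [S → S S]
[SSSS]S => [[]SSS]S   [S → [ ]]
[[]SSS]S => [[][]SS]S   [S → [ ]]
[[][]SS]S => [[][][]S]S   [S → [ ]]
[[][][]S]S => [[][][][]]S   [S → [ ]]
[[][][][]]S => [[][][][]][]   [S → [ ]]

S => SS => [S]S => [SS]S => [SSS]S => [SSSS]S => [[]SSS]S => [[][]SS]S => [[][][]S]S => [[][][][]]S => [[][][][]][]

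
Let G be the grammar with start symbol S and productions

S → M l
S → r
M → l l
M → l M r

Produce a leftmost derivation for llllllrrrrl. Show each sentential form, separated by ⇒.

S ⇒ Ml   [S → M l]
Ml ⇒ lMrl   [M → l M r]
lMrl ⇒ llMrrl   [M → l M r]
llMrrl ⇒ lllMrrrl   [M → l M r]
lllMrrrl ⇒ llllMrrrrl   [M → l M r]
llllMrrrrl ⇒ llllllrrrrl   [M → l l]

S⇒Ml⇒lMrl⇒llMrrl⇒lllMrrrl⇒llllMrrrrl⇒llllllrrrrl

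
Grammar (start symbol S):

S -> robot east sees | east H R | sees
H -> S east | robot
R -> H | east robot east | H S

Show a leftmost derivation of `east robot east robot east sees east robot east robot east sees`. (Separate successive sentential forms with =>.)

S => east H R => east robot R => east robot H S => east robot S east S => east robot east H R east S => east robot east S east R east S => east robot east robot east sees east R east S => east robot east robot east sees east H east S => east robot east robot east sees east robot east S => east robot east robot east sees east robot east robot east sees

S => east H R   [S -> east H R]
east H R => east robot R   [H -> robot]
east robot R => east robot H S   [R -> H S]
east robot H S => east robot S east S   [H -> S east]
east robot S east S => east robot east H R east S   [S -> east H R]
east robot east H R east S => east robot east S east R east S   [H -> S east]
east robot east S east R east S => east robot east robot east sees east R east S   [S -> robot east sees]
east robot east robot east sees east R east S => east robot east robot east sees east H east S   [R -> H]
east robot east robot east sees east H east S => east robot east robot east sees east robot east S   [H -> robot]
east robot east robot east sees east robot east S => east robot east robot east sees east robot east robot east sees   [S -> robot east sees]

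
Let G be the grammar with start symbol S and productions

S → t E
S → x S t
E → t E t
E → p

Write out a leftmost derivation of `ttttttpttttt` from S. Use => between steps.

S => tE   [S → t E]
tE => ttEt   [E → t E t]
ttEt => tttEtt   [E → t E t]
tttEtt => ttttEttt   [E → t E t]
ttttEttt => tttttEtttt   [E → t E t]
tttttEtttt => ttttttEttttt   [E → t E t]
ttttttEttttt => ttttttpttttt   [E → p]

S => tE => ttEt => tttEtt => ttttEttt => tttttEtttt => ttttttEttttt => ttttttpttttt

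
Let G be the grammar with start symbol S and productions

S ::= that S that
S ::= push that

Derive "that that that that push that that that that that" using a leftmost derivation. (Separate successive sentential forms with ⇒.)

S ⇒ that S that ⇒ that that S that that ⇒ that that that S that that that ⇒ that that that that S that that that that ⇒ that that that that push that that that that that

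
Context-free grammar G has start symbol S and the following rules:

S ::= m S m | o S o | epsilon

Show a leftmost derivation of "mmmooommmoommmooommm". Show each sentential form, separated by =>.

S => mSm => mmSmm => mmmSmmm => mmmoSommm => mmmooSoommm => mmmoooSooommm => mmmooomSmooommm => mmmooommSmmooommm => mmmooommmSmmmooommm => mmmooommmoSommmooommm => mmmooommmoommmooommm

S => mSm   [S ::= m S m]
mSm => mmSmm   [S ::= m S m]
mmSmm => mmmSmmm   [S ::= m S m]
mmmSmmm => mmmoSommm   [S ::= o S o]
mmmoSommm => mmmooSoommm   [S ::= o S o]
mmmooSoommm => mmmoooSooommm   [S ::= o S o]
mmmoooSooommm => mmmooomSmooommm   [S ::= m S m]
mmmooomSmooommm => mmmooommSmmooommm   [S ::= m S m]
mmmooommSmmooommm => mmmooommmSmmmooommm   [S ::= m S m]
mmmooommmSmmmooommm => mmmooommmoSommmooommm   [S ::= o S o]
mmmooommmoSommmooommm => mmmooommmoommmooommm   [S ::= epsilon]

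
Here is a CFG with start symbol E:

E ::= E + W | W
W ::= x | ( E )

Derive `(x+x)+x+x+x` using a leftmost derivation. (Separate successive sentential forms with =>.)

E => E+W   [E ::= E + W]
E+W => E+W+W   [E ::= E + W]
E+W+W => E+W+W+W   [E ::= E + W]
E+W+W+W => W+W+W+W   [E ::= W]
W+W+W+W => (E)+W+W+W   [W ::= ( E )]
(E)+W+W+W => (E+W)+W+W+W   [E ::= E + W]
(E+W)+W+W+W => (W+W)+W+W+W   [E ::= W]
(W+W)+W+W+W => (x+W)+W+W+W   [W ::= x]
(x+W)+W+W+W => (x+x)+W+W+W   [W ::= x]
(x+x)+W+W+W => (x+x)+x+W+W   [W ::= x]
(x+x)+x+W+W => (x+x)+x+x+W   [W ::= x]
(x+x)+x+x+W => (x+x)+x+x+x   [W ::= x]

E => E+W => E+W+W => E+W+W+W => W+W+W+W => (E)+W+W+W => (E+W)+W+W+W => (W+W)+W+W+W => (x+W)+W+W+W => (x+x)+W+W+W => (x+x)+x+W+W => (x+x)+x+x+W => (x+x)+x+x+x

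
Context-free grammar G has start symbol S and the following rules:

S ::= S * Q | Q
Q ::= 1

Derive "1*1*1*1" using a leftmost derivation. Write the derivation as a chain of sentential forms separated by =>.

S => S*Q => S*Q*Q => S*Q*Q*Q => Q*Q*Q*Q => 1*Q*Q*Q => 1*1*Q*Q => 1*1*1*Q => 1*1*1*1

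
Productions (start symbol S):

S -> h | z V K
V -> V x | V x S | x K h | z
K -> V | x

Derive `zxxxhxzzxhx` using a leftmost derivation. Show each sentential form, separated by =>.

S => zVK => zxKhK => zxVhK => zxVxShK => zxxKhxShK => zxxxhxShK => zxxxhxzVKhK => zxxxhxzzKhK => zxxxhxzzxhK => zxxxhxzzxhx

S => zVK   [S -> z V K]
zVK => zxKhK   [V -> x K h]
zxKhK => zxVhK   [K -> V]
zxVhK => zxVxShK   [V -> V x S]
zxVxShK => zxxKhxShK   [V -> x K h]
zxxKhxShK => zxxxhxShK   [K -> x]
zxxxhxShK => zxxxhxzVKhK   [S -> z V K]
zxxxhxzVKhK => zxxxhxzzKhK   [V -> z]
zxxxhxzzKhK => zxxxhxzzxhK   [K -> x]
zxxxhxzzxhK => zxxxhxzzxhx   [K -> x]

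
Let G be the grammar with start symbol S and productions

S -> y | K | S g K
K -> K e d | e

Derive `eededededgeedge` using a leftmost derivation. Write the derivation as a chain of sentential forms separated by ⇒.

S ⇒ SgK ⇒ SgKgK ⇒ KgKgK ⇒ KedgKgK ⇒ KededgKgK ⇒ KedededgKgK ⇒ KededededgKgK ⇒ eededededgKgK ⇒ eededededgKedgK ⇒ eededededgeedgK ⇒ eededededgeedge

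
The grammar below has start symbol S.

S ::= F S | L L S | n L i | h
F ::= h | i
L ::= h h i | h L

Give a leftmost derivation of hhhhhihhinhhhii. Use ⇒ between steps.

S ⇒ LLS ⇒ hLLS ⇒ hhLLS ⇒ hhhLLS ⇒ hhhhhiLS ⇒ hhhhhihhiS ⇒ hhhhhihhinLi ⇒ hhhhhihhinhLi ⇒ hhhhhihhinhhhii

S ⇒ LLS   [S ::= L L S]
LLS ⇒ hLLS   [L ::= h L]
hLLS ⇒ hhLLS   [L ::= h L]
hhLLS ⇒ hhhLLS   [L ::= h L]
hhhLLS ⇒ hhhhhiLS   [L ::= h h i]
hhhhhiLS ⇒ hhhhhihhiS   [L ::= h h i]
hhhhhihhiS ⇒ hhhhhihhinLi   [S ::= n L i]
hhhhhihhinLi ⇒ hhhhhihhinhLi   [L ::= h L]
hhhhhihhinhLi ⇒ hhhhhihhinhhhii   [L ::= h h i]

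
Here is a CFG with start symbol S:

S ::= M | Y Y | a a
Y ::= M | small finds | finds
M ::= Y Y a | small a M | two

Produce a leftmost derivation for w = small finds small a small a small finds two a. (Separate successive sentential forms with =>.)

S => Y Y   [S ::= Y Y]
Y Y => small finds Y   [Y ::= small finds]
small finds Y => small finds M   [Y ::= M]
small finds M => small finds small a M   [M ::= small a M]
small finds small a M => small finds small a small a M   [M ::= small a M]
small finds small a small a M => small finds small a small a Y Y a   [M ::= Y Y a]
small finds small a small a Y Y a => small finds small a small a small finds Y a   [Y ::= small finds]
small finds small a small a small finds Y a => small finds small a small a small finds M a   [Y ::= M]
small finds small a small a small finds M a => small finds small a small a small finds two a   [M ::= two]

S => Y Y => small finds Y => small finds M => small finds small a M => small finds small a small a M => small finds small a small a Y Y a => small finds small a small a small finds Y a => small finds small a small a small finds M a => small finds small a small a small finds two a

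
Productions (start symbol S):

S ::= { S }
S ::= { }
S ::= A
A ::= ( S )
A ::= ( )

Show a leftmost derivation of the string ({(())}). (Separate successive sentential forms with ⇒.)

S⇒A⇒(S)⇒({S})⇒({A})⇒({(S)})⇒({(A)})⇒({(())})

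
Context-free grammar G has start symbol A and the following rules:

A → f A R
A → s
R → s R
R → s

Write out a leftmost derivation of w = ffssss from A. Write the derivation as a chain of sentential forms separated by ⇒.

A⇒fAR⇒ffARR⇒ffsRR⇒ffssRR⇒ffsssR⇒ffssss

A ⇒ fAR   [A → f A R]
fAR ⇒ ffARR   [A → f A R]
ffARR ⇒ ffsRR   [A → s]
ffsRR ⇒ ffssRR   [R → s R]
ffssRR ⇒ ffsssR   [R → s]
ffsssR ⇒ ffssss   [R → s]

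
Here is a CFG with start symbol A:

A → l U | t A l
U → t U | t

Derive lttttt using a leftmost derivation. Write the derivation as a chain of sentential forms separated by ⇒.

A⇒lU⇒ltU⇒lttU⇒ltttU⇒lttttU⇒lttttt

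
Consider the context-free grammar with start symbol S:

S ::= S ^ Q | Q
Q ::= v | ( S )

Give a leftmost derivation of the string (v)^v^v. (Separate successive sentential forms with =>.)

S => S^Q => S^Q^Q => Q^Q^Q => (S)^Q^Q => (Q)^Q^Q => (v)^Q^Q => (v)^v^Q => (v)^v^v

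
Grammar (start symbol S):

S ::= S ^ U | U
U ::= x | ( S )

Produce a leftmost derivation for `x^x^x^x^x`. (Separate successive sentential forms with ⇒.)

S ⇒ S^U ⇒ S^U^U ⇒ S^U^U^U ⇒ S^U^U^U^U ⇒ U^U^U^U^U ⇒ x^U^U^U^U ⇒ x^x^U^U^U ⇒ x^x^x^U^U ⇒ x^x^x^x^U ⇒ x^x^x^x^x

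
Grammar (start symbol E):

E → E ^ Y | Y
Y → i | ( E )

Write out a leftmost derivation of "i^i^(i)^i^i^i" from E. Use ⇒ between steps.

E ⇒ E^Y   [E → E ^ Y]
E^Y ⇒ E^Y^Y   [E → E ^ Y]
E^Y^Y ⇒ E^Y^Y^Y   [E → E ^ Y]
E^Y^Y^Y ⇒ E^Y^Y^Y^Y   [E → E ^ Y]
E^Y^Y^Y^Y ⇒ E^Y^Y^Y^Y^Y   [E → E ^ Y]
E^Y^Y^Y^Y^Y ⇒ Y^Y^Y^Y^Y^Y   [E → Y]
Y^Y^Y^Y^Y^Y ⇒ i^Y^Y^Y^Y^Y   [Y → i]
i^Y^Y^Y^Y^Y ⇒ i^i^Y^Y^Y^Y   [Y → i]
i^i^Y^Y^Y^Y ⇒ i^i^(E)^Y^Y^Y   [Y → ( E )]
i^i^(E)^Y^Y^Y ⇒ i^i^(Y)^Y^Y^Y   [E → Y]
i^i^(Y)^Y^Y^Y ⇒ i^i^(i)^Y^Y^Y   [Y → i]
i^i^(i)^Y^Y^Y ⇒ i^i^(i)^i^Y^Y   [Y → i]
i^i^(i)^i^Y^Y ⇒ i^i^(i)^i^i^Y   [Y → i]
i^i^(i)^i^i^Y ⇒ i^i^(i)^i^i^i   [Y → i]

E ⇒ E^Y ⇒ E^Y^Y ⇒ E^Y^Y^Y ⇒ E^Y^Y^Y^Y ⇒ E^Y^Y^Y^Y^Y ⇒ Y^Y^Y^Y^Y^Y ⇒ i^Y^Y^Y^Y^Y ⇒ i^i^Y^Y^Y^Y ⇒ i^i^(E)^Y^Y^Y ⇒ i^i^(Y)^Y^Y^Y ⇒ i^i^(i)^Y^Y^Y ⇒ i^i^(i)^i^Y^Y ⇒ i^i^(i)^i^i^Y ⇒ i^i^(i)^i^i^i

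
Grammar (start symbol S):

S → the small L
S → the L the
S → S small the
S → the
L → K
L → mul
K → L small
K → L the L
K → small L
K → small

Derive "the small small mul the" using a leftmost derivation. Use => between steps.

S => the L the => the K the => the small L the => the small K the => the small small L the => the small small mul the

S => the L the   [S → the L the]
the L the => the K the   [L → K]
the K the => the small L the   [K → small L]
the small L the => the small K the   [L → K]
the small K the => the small small L the   [K → small L]
the small small L the => the small small mul the   [L → mul]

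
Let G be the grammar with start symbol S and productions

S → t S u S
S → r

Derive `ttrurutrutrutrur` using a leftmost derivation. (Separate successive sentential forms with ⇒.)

S⇒tSuS⇒ttSuSuS⇒ttruSuS⇒ttruruS⇒ttrurutSuS⇒ttrurutruS⇒ttrurutrutSuS⇒ttrurutrutruS⇒ttrurutrutrutSuS⇒ttrurutrutrutruS⇒ttrurutrutrutrur

S ⇒ tSuS   [S → t S u S]
tSuS ⇒ ttSuSuS   [S → t S u S]
ttSuSuS ⇒ ttruSuS   [S → r]
ttruSuS ⇒ ttruruS   [S → r]
ttruruS ⇒ ttrurutSuS   [S → t S u S]
ttrurutSuS ⇒ ttrurutruS   [S → r]
ttrurutruS ⇒ ttrurutrutSuS   [S → t S u S]
ttrurutrutSuS ⇒ ttrurutrutruS   [S → r]
ttrurutrutruS ⇒ ttrurutrutrutSuS   [S → t S u S]
ttrurutrutrutSuS ⇒ ttrurutrutrutruS   [S → r]
ttrurutrutrutruS ⇒ ttrurutrutrutrur   [S → r]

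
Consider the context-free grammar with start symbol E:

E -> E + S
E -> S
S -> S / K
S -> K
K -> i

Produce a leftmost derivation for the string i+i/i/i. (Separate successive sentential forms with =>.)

E=>E+S=>S+S=>K+S=>i+S=>i+S/K=>i+S/K/K=>i+K/K/K=>i+i/K/K=>i+i/i/K=>i+i/i/i

E => E+S   [E -> E + S]
E+S => S+S   [E -> S]
S+S => K+S   [S -> K]
K+S => i+S   [K -> i]
i+S => i+S/K   [S -> S / K]
i+S/K => i+S/K/K   [S -> S / K]
i+S/K/K => i+K/K/K   [S -> K]
i+K/K/K => i+i/K/K   [K -> i]
i+i/K/K => i+i/i/K   [K -> i]
i+i/i/K => i+i/i/i   [K -> i]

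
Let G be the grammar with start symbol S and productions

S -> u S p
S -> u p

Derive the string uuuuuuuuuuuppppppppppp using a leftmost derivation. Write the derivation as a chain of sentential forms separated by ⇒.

S ⇒ uSp   [S -> u S p]
uSp ⇒ uuSpp   [S -> u S p]
uuSpp ⇒ uuuSppp   [S -> u S p]
uuuSppp ⇒ uuuuSpppp   [S -> u S p]
uuuuSpppp ⇒ uuuuuSppppp   [S -> u S p]
uuuuuSppppp ⇒ uuuuuuSpppppp   [S -> u S p]
uuuuuuSpppppp ⇒ uuuuuuuSppppppp   [S -> u S p]
uuuuuuuSppppppp ⇒ uuuuuuuuSpppppppp   [S -> u S p]
uuuuuuuuSpppppppp ⇒ uuuuuuuuuSppppppppp   [S -> u S p]
uuuuuuuuuSppppppppp ⇒ uuuuuuuuuuSpppppppppp   [S -> u S p]
uuuuuuuuuuSpppppppppp ⇒ uuuuuuuuuuuppppppppppp   [S -> u p]

S⇒uSp⇒uuSpp⇒uuuSppp⇒uuuuSpppp⇒uuuuuSppppp⇒uuuuuuSpppppp⇒uuuuuuuSppppppp⇒uuuuuuuuSpppppppp⇒uuuuuuuuuSppppppppp⇒uuuuuuuuuuSpppppppppp⇒uuuuuuuuuuuppppppppppp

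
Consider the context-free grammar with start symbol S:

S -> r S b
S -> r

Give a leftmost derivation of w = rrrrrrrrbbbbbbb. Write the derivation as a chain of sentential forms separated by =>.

S => rSb => rrSbb => rrrSbbb => rrrrSbbbb => rrrrrSbbbbb => rrrrrrSbbbbbb => rrrrrrrSbbbbbbb => rrrrrrrrbbbbbbb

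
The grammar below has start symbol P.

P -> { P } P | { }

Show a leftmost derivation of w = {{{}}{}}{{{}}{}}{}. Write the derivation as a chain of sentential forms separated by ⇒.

P⇒{P}P⇒{{P}P}P⇒{{{}}P}P⇒{{{}}{}}P⇒{{{}}{}}{P}P⇒{{{}}{}}{{P}P}P⇒{{{}}{}}{{{}}P}P⇒{{{}}{}}{{{}}{}}P⇒{{{}}{}}{{{}}{}}{}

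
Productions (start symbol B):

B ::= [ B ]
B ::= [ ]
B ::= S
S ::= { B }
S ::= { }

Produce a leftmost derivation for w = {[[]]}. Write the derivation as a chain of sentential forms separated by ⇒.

B⇒S⇒{B}⇒{[B]}⇒{[[]]}

B ⇒ S   [B ::= S]
S ⇒ {B}   [S ::= { B }]
{B} ⇒ {[B]}   [B ::= [ B ]]
{[B]} ⇒ {[[]]}   [B ::= [ ]]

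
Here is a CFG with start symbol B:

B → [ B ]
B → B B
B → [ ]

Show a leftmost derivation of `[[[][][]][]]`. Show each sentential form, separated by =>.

B => [B] => [BB] => [[B]B] => [[BB]B] => [[BBB]B] => [[[]BB]B] => [[[][]B]B] => [[[][][]]B] => [[[][][]][]]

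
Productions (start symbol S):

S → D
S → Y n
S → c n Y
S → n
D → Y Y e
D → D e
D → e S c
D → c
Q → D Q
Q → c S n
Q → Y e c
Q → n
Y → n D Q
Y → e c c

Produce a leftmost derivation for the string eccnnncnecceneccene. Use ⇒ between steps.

S ⇒ D   [S → D]
D ⇒ YYe   [D → Y Y e]
YYe ⇒ eccYe   [Y → e c c]
eccYe ⇒ eccnDQe   [Y → n D Q]
eccnDQe ⇒ eccnYYeQe   [D → Y Y e]
eccnYYeQe ⇒ eccnnDQYeQe   [Y → n D Q]
eccnnDQYeQe ⇒ eccnnYYeQYeQe   [D → Y Y e]
eccnnYYeQYeQe ⇒ eccnnnDQYeQYeQe   [Y → n D Q]
eccnnnDQYeQYeQe ⇒ eccnnncQYeQYeQe   [D → c]
eccnnncQYeQYeQe ⇒ eccnnncnYeQYeQe   [Q → n]
eccnnncnYeQYeQe ⇒ eccnnncnecceQYeQe   [Y → e c c]
eccnnncnecceQYeQe ⇒ eccnnncneccenYeQe   [Q → n]
eccnnncneccenYeQe ⇒ eccnnncneccenecceQe   [Y → e c c]
eccnnncneccenecceQe ⇒ eccnnncnecceneccene   [Q → n]

S ⇒ D ⇒ YYe ⇒ eccYe ⇒ eccnDQe ⇒ eccnYYeQe ⇒ eccnnDQYeQe ⇒ eccnnYYeQYeQe ⇒ eccnnnDQYeQYeQe ⇒ eccnnncQYeQYeQe ⇒ eccnnncnYeQYeQe ⇒ eccnnncnecceQYeQe ⇒ eccnnncneccenYeQe ⇒ eccnnncneccenecceQe ⇒ eccnnncnecceneccene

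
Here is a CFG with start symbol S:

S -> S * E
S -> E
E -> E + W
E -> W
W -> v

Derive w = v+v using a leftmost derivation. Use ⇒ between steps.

S ⇒ E ⇒ E+W ⇒ W+W ⇒ v+W ⇒ v+v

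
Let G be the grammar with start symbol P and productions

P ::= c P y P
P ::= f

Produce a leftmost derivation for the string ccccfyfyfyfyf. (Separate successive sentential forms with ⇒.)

P ⇒ cPyP   [P ::= c P y P]
cPyP ⇒ ccPyPyP   [P ::= c P y P]
ccPyPyP ⇒ cccPyPyPyP   [P ::= c P y P]
cccPyPyPyP ⇒ ccccPyPyPyPyP   [P ::= c P y P]
ccccPyPyPyPyP ⇒ ccccfyPyPyPyP   [P ::= f]
ccccfyPyPyPyP ⇒ ccccfyfyPyPyP   [P ::= f]
ccccfyfyPyPyP ⇒ ccccfyfyfyPyP   [P ::= f]
ccccfyfyfyPyP ⇒ ccccfyfyfyfyP   [P ::= f]
ccccfyfyfyfyP ⇒ ccccfyfyfyfyf   [P ::= f]

P ⇒ cPyP ⇒ ccPyPyP ⇒ cccPyPyPyP ⇒ ccccPyPyPyPyP ⇒ ccccfyPyPyPyP ⇒ ccccfyfyPyPyP ⇒ ccccfyfyfyPyP ⇒ ccccfyfyfyfyP ⇒ ccccfyfyfyfyf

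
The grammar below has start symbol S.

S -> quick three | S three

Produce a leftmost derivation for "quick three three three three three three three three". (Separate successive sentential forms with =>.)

S => S three => S three three => S three three three => S three three three three => S three three three three three => S three three three three three three => S three three three three three three three => quick three three three three three three three three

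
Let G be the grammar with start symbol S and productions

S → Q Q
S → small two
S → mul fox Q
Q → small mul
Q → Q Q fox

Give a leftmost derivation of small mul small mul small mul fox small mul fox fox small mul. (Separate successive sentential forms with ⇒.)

S ⇒ Q Q   [S → Q Q]
Q Q ⇒ Q Q fox Q   [Q → Q Q fox]
Q Q fox Q ⇒ small mul Q fox Q   [Q → small mul]
small mul Q fox Q ⇒ small mul Q Q fox fox Q   [Q → Q Q fox]
small mul Q Q fox fox Q ⇒ small mul Q Q fox Q fox fox Q   [Q → Q Q fox]
small mul Q Q fox Q fox fox Q ⇒ small mul small mul Q fox Q fox fox Q   [Q → small mul]
small mul small mul Q fox Q fox fox Q ⇒ small mul small mul small mul fox Q fox fox Q   [Q → small mul]
small mul small mul small mul fox Q fox fox Q ⇒ small mul small mul small mul fox small mul fox fox Q   [Q → small mul]
small mul small mul small mul fox small mul fox fox Q ⇒ small mul small mul small mul fox small mul fox fox small mul   [Q → small mul]

S ⇒ Q Q ⇒ Q Q fox Q ⇒ small mul Q fox Q ⇒ small mul Q Q fox fox Q ⇒ small mul Q Q fox Q fox fox Q ⇒ small mul small mul Q fox Q fox fox Q ⇒ small mul small mul small mul fox Q fox fox Q ⇒ small mul small mul small mul fox small mul fox fox Q ⇒ small mul small mul small mul fox small mul fox fox small mul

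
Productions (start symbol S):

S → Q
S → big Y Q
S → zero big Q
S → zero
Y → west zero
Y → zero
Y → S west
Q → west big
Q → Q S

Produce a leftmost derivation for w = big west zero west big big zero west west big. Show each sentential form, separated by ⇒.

S ⇒ big Y Q ⇒ big west zero Q ⇒ big west zero Q S ⇒ big west zero west big S ⇒ big west zero west big big Y Q ⇒ big west zero west big big S west Q ⇒ big west zero west big big zero west Q ⇒ big west zero west big big zero west west big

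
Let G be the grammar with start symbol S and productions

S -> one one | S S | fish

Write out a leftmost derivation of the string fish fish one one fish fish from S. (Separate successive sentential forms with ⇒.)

S ⇒ S S   [S -> S S]
S S ⇒ S S S   [S -> S S]
S S S ⇒ S S S S   [S -> S S]
S S S S ⇒ S S S S S   [S -> S S]
S S S S S ⇒ fish S S S S   [S -> fish]
fish S S S S ⇒ fish fish S S S   [S -> fish]
fish fish S S S ⇒ fish fish one one S S   [S -> one one]
fish fish one one S S ⇒ fish fish one one fish S   [S -> fish]
fish fish one one fish S ⇒ fish fish one one fish fish   [S -> fish]

S ⇒ S S ⇒ S S S ⇒ S S S S ⇒ S S S S S ⇒ fish S S S S ⇒ fish fish S S S ⇒ fish fish one one S S ⇒ fish fish one one fish S ⇒ fish fish one one fish fish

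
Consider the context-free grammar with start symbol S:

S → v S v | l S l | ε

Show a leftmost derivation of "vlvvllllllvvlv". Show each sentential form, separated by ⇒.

S ⇒ vSv   [S → v S v]
vSv ⇒ vlSlv   [S → l S l]
vlSlv ⇒ vlvSvlv   [S → v S v]
vlvSvlv ⇒ vlvvSvvlv   [S → v S v]
vlvvSvvlv ⇒ vlvvlSlvvlv   [S → l S l]
vlvvlSlvvlv ⇒ vlvvllSllvvlv   [S → l S l]
vlvvllSllvvlv ⇒ vlvvlllSlllvvlv   [S → l S l]
vlvvlllSlllvvlv ⇒ vlvvllllllvvlv   [S → ε]

S⇒vSv⇒vlSlv⇒vlvSvlv⇒vlvvSvvlv⇒vlvvlSlvvlv⇒vlvvllSllvvlv⇒vlvvlllSlllvvlv⇒vlvvllllllvvlv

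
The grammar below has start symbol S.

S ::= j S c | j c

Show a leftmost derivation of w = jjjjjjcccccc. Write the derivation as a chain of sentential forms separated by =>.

S => jSc => jjScc => jjjSccc => jjjjScccc => jjjjjSccccc => jjjjjjcccccc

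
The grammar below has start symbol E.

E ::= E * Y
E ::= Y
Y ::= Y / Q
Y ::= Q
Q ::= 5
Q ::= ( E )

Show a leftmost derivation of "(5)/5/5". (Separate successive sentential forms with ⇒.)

E⇒Y⇒Y/Q⇒Y/Q/Q⇒Q/Q/Q⇒(E)/Q/Q⇒(Y)/Q/Q⇒(Q)/Q/Q⇒(5)/Q/Q⇒(5)/5/Q⇒(5)/5/5

E ⇒ Y   [E ::= Y]
Y ⇒ Y/Q   [Y ::= Y / Q]
Y/Q ⇒ Y/Q/Q   [Y ::= Y / Q]
Y/Q/Q ⇒ Q/Q/Q   [Y ::= Q]
Q/Q/Q ⇒ (E)/Q/Q   [Q ::= ( E )]
(E)/Q/Q ⇒ (Y)/Q/Q   [E ::= Y]
(Y)/Q/Q ⇒ (Q)/Q/Q   [Y ::= Q]
(Q)/Q/Q ⇒ (5)/Q/Q   [Q ::= 5]
(5)/Q/Q ⇒ (5)/5/Q   [Q ::= 5]
(5)/5/Q ⇒ (5)/5/5   [Q ::= 5]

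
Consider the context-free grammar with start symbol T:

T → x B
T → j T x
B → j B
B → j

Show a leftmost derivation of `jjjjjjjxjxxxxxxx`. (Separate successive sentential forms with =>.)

T => jTx => jjTxx => jjjTxxx => jjjjTxxxx => jjjjjTxxxxx => jjjjjjTxxxxxx => jjjjjjjTxxxxxxx => jjjjjjjxBxxxxxxx => jjjjjjjxjxxxxxxx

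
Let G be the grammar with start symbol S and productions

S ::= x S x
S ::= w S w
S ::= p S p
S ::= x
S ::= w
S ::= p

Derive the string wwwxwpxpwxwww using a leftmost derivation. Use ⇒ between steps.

S ⇒ wSw ⇒ wwSww ⇒ wwwSwww ⇒ wwwxSxwww ⇒ wwwxwSwxwww ⇒ wwwxwpSpwxwww ⇒ wwwxwpxpwxwww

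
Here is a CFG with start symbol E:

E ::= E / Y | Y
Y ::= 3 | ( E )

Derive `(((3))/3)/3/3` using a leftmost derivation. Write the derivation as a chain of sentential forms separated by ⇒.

E ⇒ E/Y ⇒ E/Y/Y ⇒ Y/Y/Y ⇒ (E)/Y/Y ⇒ (E/Y)/Y/Y ⇒ (Y/Y)/Y/Y ⇒ ((E)/Y)/Y/Y ⇒ ((Y)/Y)/Y/Y ⇒ (((E))/Y)/Y/Y ⇒ (((Y))/Y)/Y/Y ⇒ (((3))/Y)/Y/Y ⇒ (((3))/3)/Y/Y ⇒ (((3))/3)/3/Y ⇒ (((3))/3)/3/3

E ⇒ E/Y   [E ::= E / Y]
E/Y ⇒ E/Y/Y   [E ::= E / Y]
E/Y/Y ⇒ Y/Y/Y   [E ::= Y]
Y/Y/Y ⇒ (E)/Y/Y   [Y ::= ( E )]
(E)/Y/Y ⇒ (E/Y)/Y/Y   [E ::= E / Y]
(E/Y)/Y/Y ⇒ (Y/Y)/Y/Y   [E ::= Y]
(Y/Y)/Y/Y ⇒ ((E)/Y)/Y/Y   [Y ::= ( E )]
((E)/Y)/Y/Y ⇒ ((Y)/Y)/Y/Y   [E ::= Y]
((Y)/Y)/Y/Y ⇒ (((E))/Y)/Y/Y   [Y ::= ( E )]
(((E))/Y)/Y/Y ⇒ (((Y))/Y)/Y/Y   [E ::= Y]
(((Y))/Y)/Y/Y ⇒ (((3))/Y)/Y/Y   [Y ::= 3]
(((3))/Y)/Y/Y ⇒ (((3))/3)/Y/Y   [Y ::= 3]
(((3))/3)/Y/Y ⇒ (((3))/3)/3/Y   [Y ::= 3]
(((3))/3)/3/Y ⇒ (((3))/3)/3/3   [Y ::= 3]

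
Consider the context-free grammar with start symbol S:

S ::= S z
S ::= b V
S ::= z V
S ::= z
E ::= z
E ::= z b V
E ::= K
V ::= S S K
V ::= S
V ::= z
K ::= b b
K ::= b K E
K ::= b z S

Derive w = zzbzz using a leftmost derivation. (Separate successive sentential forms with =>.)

S => zV   [S ::= z V]
zV => zS   [V ::= S]
zS => zSz   [S ::= S z]
zSz => zzVz   [S ::= z V]
zzVz => zzSz   [V ::= S]
zzSz => zzbVz   [S ::= b V]
zzbVz => zzbzz   [V ::= z]

S => zV => zS => zSz => zzVz => zzSz => zzbVz => zzbzz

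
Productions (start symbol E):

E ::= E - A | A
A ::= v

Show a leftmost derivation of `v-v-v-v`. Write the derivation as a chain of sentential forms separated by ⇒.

E⇒E-A⇒E-A-A⇒E-A-A-A⇒A-A-A-A⇒v-A-A-A⇒v-v-A-A⇒v-v-v-A⇒v-v-v-v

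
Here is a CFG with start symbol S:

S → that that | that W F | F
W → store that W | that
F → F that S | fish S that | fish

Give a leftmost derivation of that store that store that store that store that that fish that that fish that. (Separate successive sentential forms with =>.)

S => that W F => that store that W F => that store that store that W F => that store that store that store that W F => that store that store that store that store that W F => that store that store that store that store that that F => that store that store that store that store that that fish S that => that store that store that store that store that that fish that W F that => that store that store that store that store that that fish that that F that => that store that store that store that store that that fish that that fish that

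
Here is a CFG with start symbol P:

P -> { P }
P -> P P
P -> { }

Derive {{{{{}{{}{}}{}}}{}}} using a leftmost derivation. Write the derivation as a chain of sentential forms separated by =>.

P => {P}   [P -> { P }]
{P} => {{P}}   [P -> { P }]
{{P}} => {{PP}}   [P -> P P]
{{PP}} => {{{P}P}}   [P -> { P }]
{{{P}P}} => {{{{P}}P}}   [P -> { P }]
{{{{P}}P}} => {{{{PP}}P}}   [P -> P P]
{{{{PP}}P}} => {{{{{}P}}P}}   [P -> { }]
{{{{{}P}}P}} => {{{{{}PP}}P}}   [P -> P P]
{{{{{}PP}}P}} => {{{{{}{P}P}}P}}   [P -> { P }]
{{{{{}{P}P}}P}} => {{{{{}{PP}P}}P}}   [P -> P P]
{{{{{}{PP}P}}P}} => {{{{{}{{}P}P}}P}}   [P -> { }]
{{{{{}{{}P}P}}P}} => {{{{{}{{}{}}P}}P}}   [P -> { }]
{{{{{}{{}{}}P}}P}} => {{{{{}{{}{}}{}}}P}}   [P -> { }]
{{{{{}{{}{}}{}}}P}} => {{{{{}{{}{}}{}}}{}}}   [P -> { }]

P => {P} => {{P}} => {{PP}} => {{{P}P}} => {{{{P}}P}} => {{{{PP}}P}} => {{{{{}P}}P}} => {{{{{}PP}}P}} => {{{{{}{P}P}}P}} => {{{{{}{PP}P}}P}} => {{{{{}{{}P}P}}P}} => {{{{{}{{}{}}P}}P}} => {{{{{}{{}{}}{}}}P}} => {{{{{}{{}{}}{}}}{}}}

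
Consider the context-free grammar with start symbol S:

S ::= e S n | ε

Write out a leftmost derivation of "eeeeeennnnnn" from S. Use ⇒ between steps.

S⇒eSn⇒eeSnn⇒eeeSnnn⇒eeeeSnnnn⇒eeeeeSnnnnn⇒eeeeeeSnnnnnn⇒eeeeeennnnnn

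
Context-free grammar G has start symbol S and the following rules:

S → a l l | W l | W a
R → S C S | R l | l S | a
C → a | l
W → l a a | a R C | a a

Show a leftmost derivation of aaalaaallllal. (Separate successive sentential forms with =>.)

S=>Wl=>aRCl=>aRlCl=>aRllCl=>aSCSllCl=>aWaCSllCl=>aaRCaCSllCl=>aaaCaCSllCl=>aaalaCSllCl=>aaalaaSllCl=>aaalaaallllCl=>aaalaaallllal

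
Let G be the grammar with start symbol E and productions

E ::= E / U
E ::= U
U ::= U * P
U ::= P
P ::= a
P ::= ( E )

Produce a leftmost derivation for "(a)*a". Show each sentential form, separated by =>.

E => U => U*P => P*P => (E)*P => (U)*P => (P)*P => (a)*P => (a)*a

E => U   [E ::= U]
U => U*P   [U ::= U * P]
U*P => P*P   [U ::= P]
P*P => (E)*P   [P ::= ( E )]
(E)*P => (U)*P   [E ::= U]
(U)*P => (P)*P   [U ::= P]
(P)*P => (a)*P   [P ::= a]
(a)*P => (a)*a   [P ::= a]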